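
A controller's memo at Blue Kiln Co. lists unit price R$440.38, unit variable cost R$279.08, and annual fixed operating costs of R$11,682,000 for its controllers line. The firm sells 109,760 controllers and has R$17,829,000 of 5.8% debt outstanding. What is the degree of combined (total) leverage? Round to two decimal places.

Total contribution margin = 109,760 × R$161.30 = R$17,704,288.00.
Subtracting fixed costs: EBIT = R$17,704,288.00 − R$11,682,000 = R$6,022,288.00. Interest = R$1,034,082.00.
DOL = R$17,704,288.00 ÷ R$6,022,288.00 = 2.9398; DFL = R$6,022,288.00 ÷ R$4,988,206.00 = 1.2073.
DCL = DOL × DFL = 2.9398 × 1.2073 = 3.5492.

3.55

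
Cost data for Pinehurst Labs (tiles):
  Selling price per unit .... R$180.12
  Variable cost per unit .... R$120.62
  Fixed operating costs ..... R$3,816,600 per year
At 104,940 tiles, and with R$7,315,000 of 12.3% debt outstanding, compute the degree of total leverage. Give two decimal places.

At 104,940 units, contribution = 104,940 × R$59.50 = R$6,243,930.00.
Subtracting fixed costs: EBIT = R$6,243,930.00 − R$3,816,600 = R$2,427,330.00. Interest = R$899,745.00, so EBIT − I = R$1,527,585.00.
Degree of total leverage = total CM / (EBIT − interest) = R$6,243,930.00 / R$1,527,585.00 = 4.0875.

4.09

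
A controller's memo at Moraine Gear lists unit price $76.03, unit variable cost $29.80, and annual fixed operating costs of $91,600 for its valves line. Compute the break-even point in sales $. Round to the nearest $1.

Contribution margin per unit = $76.03 − $29.80 = $46.23, a CM ratio of $46.23 ÷ $76.03 = 0.6080.
Break-even sales = FC ÷ CM ratio = $91,600 × $76.03 / $46.23 = $150,646.

$150,646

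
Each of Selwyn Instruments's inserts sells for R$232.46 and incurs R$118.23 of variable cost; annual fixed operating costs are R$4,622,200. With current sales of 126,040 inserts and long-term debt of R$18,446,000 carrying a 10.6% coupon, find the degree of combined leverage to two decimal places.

1.84

Contribution at this volume is 126,040 × R$114.23 = R$14,397,549.20.
EBIT = R$14,397,549.20 − R$4,622,200 = R$9,775,349.20. Interest = R$1,955,276.00.
DOL = R$14,397,549.20 ÷ R$9,775,349.20 = 1.4728; DFL = R$9,775,349.20 ÷ R$7,820,073.20 = 1.2500.
Combined leverage = 1.4728 × 1.2500 = 1.8410.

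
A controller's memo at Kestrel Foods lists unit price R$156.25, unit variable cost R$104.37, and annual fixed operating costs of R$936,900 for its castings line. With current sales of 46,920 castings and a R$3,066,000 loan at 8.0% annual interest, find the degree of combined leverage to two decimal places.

1.94

At 46,920 units, contribution = 46,920 × R$51.88 = R$2,434,209.60.
EBIT = R$2,434,209.60 − R$936,900 = R$1,497,309.60. Interest = R$245,280.00.
DOL = R$2,434,209.60 ÷ R$1,497,309.60 = 1.6257; DFL = R$1,497,309.60 ÷ R$1,252,029.60 = 1.1959.
Combined leverage = 1.6257 × 1.1959 = 1.9442.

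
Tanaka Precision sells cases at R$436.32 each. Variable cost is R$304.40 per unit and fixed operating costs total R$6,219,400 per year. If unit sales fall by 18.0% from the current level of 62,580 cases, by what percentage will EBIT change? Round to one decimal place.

-73.0%

At 62,580 units, contribution = 62,580 × R$131.92 = R$8,255,553.60.
Subtracting fixed costs: EBIT = R$8,255,553.60 − R$6,219,400 = R$2,036,153.60.
So DOL = total CM / EBIT = R$8,255,553.60 / R$2,036,153.60 = 4.0545.
%ΔEBIT = DOL × %ΔSales = 4.0545 × -18.0% = -73.0%.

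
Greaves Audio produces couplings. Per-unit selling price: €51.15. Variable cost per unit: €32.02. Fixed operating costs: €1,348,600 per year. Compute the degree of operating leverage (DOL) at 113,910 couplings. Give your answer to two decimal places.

Total contribution margin = 113,910 × €19.13 = €2,179,098.30.
EBIT = €2,179,098.30 − €1,348,600 = €830,498.30.
DOL = contribution ÷ EBIT = €2,179,098.30 ÷ €830,498.30 = 2.6238.

2.62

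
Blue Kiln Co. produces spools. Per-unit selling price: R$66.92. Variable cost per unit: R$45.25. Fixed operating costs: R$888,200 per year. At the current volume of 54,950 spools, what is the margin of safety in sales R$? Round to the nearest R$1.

Each unit contributes R$66.92 − R$45.25 = R$21.67. Break-even units = R$888,200 ÷ R$21.67 = 40,987.54; break-even revenue = 40,987.54 × R$66.92 = R$2,742,886.20.
Current sales = 54,950 × R$66.92 = R$3,677,254.00.
Margin of safety = R$3,677,254.00 − R$2,742,886.20 = R$934,368.

R$934,368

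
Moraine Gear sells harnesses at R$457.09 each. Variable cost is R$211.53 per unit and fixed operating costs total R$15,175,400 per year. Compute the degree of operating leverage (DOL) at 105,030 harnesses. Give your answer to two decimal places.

Total contribution margin = 105,030 × R$245.56 = R$25,791,166.80.
EBIT = R$25,791,166.80 − R$15,175,400 = R$10,615,766.80.
DOL = contribution ÷ EBIT = R$25,791,166.80 ÷ R$10,615,766.80 = 2.4295.

2.43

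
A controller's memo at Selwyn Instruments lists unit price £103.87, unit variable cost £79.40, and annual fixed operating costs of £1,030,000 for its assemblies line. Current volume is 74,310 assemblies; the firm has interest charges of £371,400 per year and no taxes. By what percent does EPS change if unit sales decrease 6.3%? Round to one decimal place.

Total contribution margin = 74,310 × £24.47 = £1,818,365.70.
Operating income = contribution − fixed costs = £1,818,365.70 − £1,030,000 = £788,365.70.
After interest of £371,400.00, pre-tax earnings = £416,965.70.
DCL = total CM / (EBIT − I) = £1,818,365.70 / £416,965.70 = 4.3609.
EPS therefore changes by 4.3609 × (-6.3%) = -27.5%.

-27.5%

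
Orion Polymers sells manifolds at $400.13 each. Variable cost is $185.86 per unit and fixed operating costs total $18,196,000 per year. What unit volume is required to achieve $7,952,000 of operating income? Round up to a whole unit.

Unit CM = price − variable cost = $400.13 − $185.86 = $214.27.
Need Q such that Q × $214.27 − $18,196,000 = $7,952,000, i.e. Q = $26,148,000 / $214.27 = 122,032.95 → 122,033.

122,033 manifolds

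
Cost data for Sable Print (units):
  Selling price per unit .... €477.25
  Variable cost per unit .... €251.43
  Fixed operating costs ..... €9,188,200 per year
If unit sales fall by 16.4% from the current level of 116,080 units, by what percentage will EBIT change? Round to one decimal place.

-25.3%

Total contribution margin = 116,080 × €225.82 = €26,213,185.60.
Operating income = contribution − fixed costs = €26,213,185.60 − €9,188,200 = €17,024,985.60.
So DOL = total CM / EBIT = €26,213,185.60 / €17,024,985.60 = 1.5397.
Operating income changes by 1.5397 × -16.4% = -25.3%.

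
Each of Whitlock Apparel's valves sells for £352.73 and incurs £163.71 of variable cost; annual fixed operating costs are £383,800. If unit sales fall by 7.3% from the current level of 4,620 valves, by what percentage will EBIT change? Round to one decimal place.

-13.0%

At 4,620 units, contribution = 4,620 × £189.02 = £873,272.40.
Operating income = contribution − fixed costs = £873,272.40 − £383,800 = £489,472.40.
DOL = contribution ÷ EBIT = £873,272.40 ÷ £489,472.40 = 1.7841.
%ΔEBIT = DOL × %ΔSales = 1.7841 × -7.3% = -13.0%.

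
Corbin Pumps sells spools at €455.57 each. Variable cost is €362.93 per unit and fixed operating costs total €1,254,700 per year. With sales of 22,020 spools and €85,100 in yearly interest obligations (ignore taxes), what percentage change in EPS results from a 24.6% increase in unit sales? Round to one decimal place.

Total contribution margin = 22,020 × €92.64 = €2,039,932.80.
Subtracting fixed costs: EBIT = €2,039,932.80 − €1,254,700 = €785,232.80.
After interest of €85,100.00, pre-tax earnings = €700,132.80.
DCL = total CM / (EBIT − I) = €2,039,932.80 / €700,132.80 = 2.9136.
EPS therefore changes by 2.9136 × (+24.6%) = +71.7%.

+71.7%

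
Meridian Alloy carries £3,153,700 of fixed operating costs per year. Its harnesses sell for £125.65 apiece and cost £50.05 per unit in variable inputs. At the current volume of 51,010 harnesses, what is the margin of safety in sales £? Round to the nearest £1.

£1,167,840

Each unit contributes £125.65 − £50.05 = £75.60. Break-even units = £3,153,700 ÷ £75.60 = 41,715.61; break-even revenue = 41,715.61 × £125.65 = £5,241,566.20.
Current sales = 51,010 × £125.65 = £6,409,406.50.
Margin of safety = £6,409,406.50 − £5,241,566.20 = £1,167,840.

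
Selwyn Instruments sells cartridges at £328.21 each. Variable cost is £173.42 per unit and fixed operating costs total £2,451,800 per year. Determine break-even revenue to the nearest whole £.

£5,198,690

Contribution margin per unit = £328.21 − £173.42 = £154.79, a CM ratio of £154.79 ÷ £328.21 = 0.4716.
Break-even sales = FC ÷ CM ratio = £2,451,800 × £328.21 / £154.79 = £5,198,690.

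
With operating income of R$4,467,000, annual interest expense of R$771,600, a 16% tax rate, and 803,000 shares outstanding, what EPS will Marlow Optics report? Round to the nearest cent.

R$3.87

Interest = R$771,600.00, so EBT = R$4,467,000 − R$771,600.00 = R$3,695,400.00.
Net income = R$3,695,400.00 × (1 − 0.16) = R$3,104,136.00.
Per share: R$3,104,136.00 / 803,000 shares = R$3.87.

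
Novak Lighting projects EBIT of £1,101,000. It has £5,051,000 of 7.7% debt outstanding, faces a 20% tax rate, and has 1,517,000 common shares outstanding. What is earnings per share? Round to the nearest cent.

£0.38

Pre-tax income = £1,101,000 − £388,927.00 = £712,073.00.
Net income = £712,073.00 × (1 − 0.20) = £569,658.40.
EPS = £569,658.40 ÷ 1,517,000 = £0.38.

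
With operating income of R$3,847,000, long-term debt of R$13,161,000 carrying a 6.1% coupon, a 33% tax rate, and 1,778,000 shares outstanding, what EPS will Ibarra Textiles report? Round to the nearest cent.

Interest = R$802,821.00, so EBT = R$3,847,000 − R$802,821.00 = R$3,044,179.00.
After tax at 33%: net income = R$3,044,179.00 × 0.67 = R$2,039,599.93.
Per share: R$2,039,599.93 / 1,778,000 shares = R$1.15.

R$1.15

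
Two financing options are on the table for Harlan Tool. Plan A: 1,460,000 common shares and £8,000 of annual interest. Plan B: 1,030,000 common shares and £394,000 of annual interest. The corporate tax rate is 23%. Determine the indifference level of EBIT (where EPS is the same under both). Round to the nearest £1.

£1,318,605

Set EPS_A = EPS_B: (EBIT − £8,000)(1 − 0.23) ÷ 1,460,000 = (EBIT − £394,000)(1 − 0.23) ÷ 1,030,000.
Cancelling (1 − t) and cross-multiplying: 1,030,000·(EBIT − 8,000) = 1,460,000·(EBIT − 394,000).
EBIT × (1,460,000 − 1,030,000) = 394,000 × 1,460,000 − 8,000 × 1,030,000 = 567,000,000,000, so EBIT = 567,000,000,000 ÷ 430,000 = 1,318,604.65.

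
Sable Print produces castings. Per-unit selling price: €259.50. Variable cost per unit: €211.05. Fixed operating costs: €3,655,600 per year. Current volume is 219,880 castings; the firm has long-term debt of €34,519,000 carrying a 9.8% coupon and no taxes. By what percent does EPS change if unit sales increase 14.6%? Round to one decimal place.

+43.0%

At 219,880 units, contribution = 219,880 × €48.45 = €10,653,186.00.
EBIT = €10,653,186.00 − €3,655,600 = €6,997,586.00.
Interest = €3,382,862.00, so EBIT − I = €3,614,724.00.
Degree of combined leverage = contribution ÷ (EBIT − I) = €10,653,186.00 ÷ €3,614,724.00 = 2.9472.
%ΔEPS = DCL × %ΔSales = 2.9472 × +14.6% = +43.0%.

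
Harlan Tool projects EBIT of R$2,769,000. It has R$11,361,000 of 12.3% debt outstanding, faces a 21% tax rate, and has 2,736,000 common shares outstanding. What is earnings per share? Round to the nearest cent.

Pre-tax income = R$2,769,000 − R$1,397,403.00 = R$1,371,597.00.
Net income = R$1,371,597.00 × (1 − 0.21) = R$1,083,561.63.
Per share: R$1,083,561.63 / 2,736,000 shares = R$0.40.

R$0.40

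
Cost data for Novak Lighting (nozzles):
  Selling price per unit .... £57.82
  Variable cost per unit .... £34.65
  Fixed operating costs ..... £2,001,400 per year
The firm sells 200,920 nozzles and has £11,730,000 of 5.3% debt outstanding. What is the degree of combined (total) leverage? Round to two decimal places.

2.29

Total contribution margin = 200,920 × £23.17 = £4,655,316.40.
Operating income = contribution − fixed costs = £4,655,316.40 − £2,001,400 = £2,653,916.40. Interest = £621,690.00, so EBIT − I = £2,032,226.40.
Degree of total leverage = total CM / (EBIT − interest) = £4,655,316.40 / £2,032,226.40 = 2.2907.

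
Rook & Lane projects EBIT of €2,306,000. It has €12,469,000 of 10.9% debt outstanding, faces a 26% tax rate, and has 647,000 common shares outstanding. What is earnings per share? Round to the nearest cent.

€1.08

Interest = €1,359,121.00, so EBT = €2,306,000 − €1,359,121.00 = €946,879.00.
After tax at 26%: net income = €946,879.00 × 0.74 = €700,690.46.
Per share: €700,690.46 / 647,000 shares = €1.08.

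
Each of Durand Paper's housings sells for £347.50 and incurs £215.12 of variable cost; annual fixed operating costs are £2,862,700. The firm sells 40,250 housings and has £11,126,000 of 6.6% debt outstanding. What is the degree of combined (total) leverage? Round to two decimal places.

3.08

At 40,250 units, contribution = 40,250 × £132.38 = £5,328,295.00.
EBIT = £5,328,295.00 − £2,862,700 = £2,465,595.00. Interest = £734,316.00.
DOL = £5,328,295.00 ÷ £2,465,595.00 = 2.1611; DFL = £2,465,595.00 ÷ £1,731,279.00 = 1.4241.
Combined leverage = 2.1611 × 1.4241 = 3.0776.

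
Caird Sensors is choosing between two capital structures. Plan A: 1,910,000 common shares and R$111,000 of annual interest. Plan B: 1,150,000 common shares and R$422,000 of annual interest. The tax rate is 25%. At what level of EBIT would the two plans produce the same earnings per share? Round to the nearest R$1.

R$892,592

At indifference, (EBIT − 111,000)(1 − t)/1,910,000 = (EBIT − 422,000)(1 − t)/1,150,000.
The (1 − t) factor cancels: (EBIT − 111,000) × 1,150,000 = (EBIT − 422,000) × 1,910,000.
EBIT × (1,910,000 − 1,150,000) = 422,000 × 1,910,000 − 111,000 × 1,150,000 = 678,370,000,000, so EBIT = 678,370,000,000 ÷ 760,000 = 892,592.11.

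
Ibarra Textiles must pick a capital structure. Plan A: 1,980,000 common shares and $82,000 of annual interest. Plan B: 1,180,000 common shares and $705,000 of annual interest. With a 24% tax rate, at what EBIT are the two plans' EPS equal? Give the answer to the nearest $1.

$1,623,925

Set EPS_A = EPS_B: (EBIT − $82,000)(1 − 0.24) ÷ 1,980,000 = (EBIT − $705,000)(1 − 0.24) ÷ 1,180,000.
The (1 − t) factor cancels: (EBIT − 82,000) × 1,180,000 = (EBIT − 705,000) × 1,980,000.
Solving, EBIT = (705,000·1,980,000 − 82,000·1,180,000) / (1,980,000 − 1,180,000) = 1,299,140,000,000 / 800,000 = 1,623,925.00.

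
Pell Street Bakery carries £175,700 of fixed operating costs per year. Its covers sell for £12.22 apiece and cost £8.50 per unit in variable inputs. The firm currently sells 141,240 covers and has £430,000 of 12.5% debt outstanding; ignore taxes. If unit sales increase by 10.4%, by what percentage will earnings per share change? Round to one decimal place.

+18.5%

Contribution at this volume is 141,240 × £3.72 = £525,412.80.
EBIT = £525,412.80 − £175,700 = £349,712.80.
Interest = £53,750.00, so EBIT − I = £295,962.80.
Degree of combined leverage = contribution ÷ (EBIT − I) = £525,412.80 ÷ £295,962.80 = 1.7753.
EPS therefore changes by 1.7753 × (+10.4%) = +18.5%.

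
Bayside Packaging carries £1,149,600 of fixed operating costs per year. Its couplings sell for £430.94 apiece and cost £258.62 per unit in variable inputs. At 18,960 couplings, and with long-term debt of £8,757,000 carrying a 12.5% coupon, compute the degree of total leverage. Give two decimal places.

3.19

Contribution at this volume is 18,960 × £172.32 = £3,267,187.20.
Operating income = contribution − fixed costs = £3,267,187.20 − £1,149,600 = £2,117,587.20. Interest = £1,094,625.00, so EBIT − I = £1,022,962.20.
Degree of total leverage = total CM / (EBIT − interest) = £3,267,187.20 / £1,022,962.20 = 3.1938.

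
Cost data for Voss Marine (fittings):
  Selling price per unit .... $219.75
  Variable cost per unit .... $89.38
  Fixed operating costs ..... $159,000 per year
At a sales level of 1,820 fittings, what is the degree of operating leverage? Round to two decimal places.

3.03

At 1,820 units, contribution = 1,820 × $130.37 = $237,273.40.
Subtracting fixed costs: EBIT = $237,273.40 − $159,000 = $78,273.40.
DOL = contribution ÷ EBIT = $237,273.40 ÷ $78,273.40 = 3.0313.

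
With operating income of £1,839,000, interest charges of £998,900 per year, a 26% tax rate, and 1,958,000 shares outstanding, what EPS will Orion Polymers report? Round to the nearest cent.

£0.32

Pre-tax income = £1,839,000 − £998,900.00 = £840,100.00.
After tax at 26%: net income = £840,100.00 × 0.74 = £621,674.00.
EPS = £621,674.00 ÷ 1,958,000 = £0.32.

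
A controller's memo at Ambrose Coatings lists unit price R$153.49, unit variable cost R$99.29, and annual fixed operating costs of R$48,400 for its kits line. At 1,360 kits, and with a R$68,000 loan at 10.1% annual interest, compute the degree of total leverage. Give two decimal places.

4.00

At 1,360 units, contribution = 1,360 × R$54.20 = R$73,712.00.
Operating income = contribution − fixed costs = R$73,712.00 − R$48,400 = R$25,312.00. Interest = R$6,868.00.
DOL = R$73,712.00 ÷ R$25,312.00 = 2.9121; DFL = R$25,312.00 ÷ R$18,444.00 = 1.3724.
Combined leverage = 2.9121 × 1.3724 = 3.9966.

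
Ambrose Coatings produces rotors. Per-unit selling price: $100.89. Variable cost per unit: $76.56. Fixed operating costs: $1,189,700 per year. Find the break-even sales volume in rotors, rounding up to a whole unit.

Each unit contributes $100.89 − $76.56 = $24.33.
Break-even Q = $1,189,700 / $24.33 = 48,898.48 → 48,899 rotors.

48,899 rotors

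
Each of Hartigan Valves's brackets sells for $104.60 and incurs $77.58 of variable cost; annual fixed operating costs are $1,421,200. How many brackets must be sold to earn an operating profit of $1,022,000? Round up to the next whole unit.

Unit CM = price − variable cost = $104.60 − $77.58 = $27.02.
Units = (FC + target) / CM = ($1,421,200 + $1,022,000) / $27.02 = 90,421.91, so 90,422 brackets.

90,422 brackets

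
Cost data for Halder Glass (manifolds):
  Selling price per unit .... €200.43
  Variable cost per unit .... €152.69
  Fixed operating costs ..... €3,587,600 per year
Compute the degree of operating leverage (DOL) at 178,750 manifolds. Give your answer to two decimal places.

1.73

At 178,750 units, contribution = 178,750 × €47.74 = €8,533,525.00.
Operating income = contribution − fixed costs = €8,533,525.00 − €3,587,600 = €4,945,925.00.
So DOL = total CM / EBIT = €8,533,525.00 / €4,945,925.00 = 1.7254.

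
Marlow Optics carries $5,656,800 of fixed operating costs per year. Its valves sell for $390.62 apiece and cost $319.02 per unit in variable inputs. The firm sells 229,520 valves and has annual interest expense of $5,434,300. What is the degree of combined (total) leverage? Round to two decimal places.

At 229,520 units, contribution = 229,520 × $71.60 = $16,433,632.00.
Subtracting fixed costs: EBIT = $16,433,632.00 − $5,656,800 = $10,776,832.00. Interest = $5,434,300.00.
DOL = $16,433,632.00 ÷ $10,776,832.00 = 1.5249; DFL = $10,776,832.00 ÷ $5,342,532.00 = 2.0172.
Combined leverage = 1.5249 × 2.0172 = 3.0760.

3.08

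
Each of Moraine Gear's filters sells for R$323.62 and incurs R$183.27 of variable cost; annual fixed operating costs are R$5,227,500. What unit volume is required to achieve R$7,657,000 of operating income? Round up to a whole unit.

91,803 filters

Contribution margin per unit = R$323.62 − R$183.27 = R$140.35.
Units = (FC + target) / CM = (R$5,227,500 + R$7,657,000) / R$140.35 = 91,802.64, so 91,803 filters.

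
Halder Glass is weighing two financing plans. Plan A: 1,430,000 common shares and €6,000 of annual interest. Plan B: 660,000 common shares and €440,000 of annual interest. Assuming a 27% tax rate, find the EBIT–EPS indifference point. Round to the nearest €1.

€812,000

Set EPS_A = EPS_B: (EBIT − €6,000)(1 − 0.27) ÷ 1,430,000 = (EBIT − €440,000)(1 − 0.27) ÷ 660,000.
The (1 − t) factor cancels: (EBIT − 6,000) × 660,000 = (EBIT − 440,000) × 1,430,000.
EBIT × (1,430,000 − 660,000) = 440,000 × 1,430,000 − 6,000 × 660,000 = 625,240,000,000, so EBIT = 625,240,000,000 ÷ 770,000 = 812,000.00.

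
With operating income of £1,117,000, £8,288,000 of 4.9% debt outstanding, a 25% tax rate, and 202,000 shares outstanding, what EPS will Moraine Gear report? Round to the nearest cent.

Interest = £406,112.00, so EBT = £1,117,000 − £406,112.00 = £710,888.00.
Net income = £710,888.00 × (1 − 0.25) = £533,166.00.
EPS = £533,166.00 ÷ 202,000 = £2.64.

£2.64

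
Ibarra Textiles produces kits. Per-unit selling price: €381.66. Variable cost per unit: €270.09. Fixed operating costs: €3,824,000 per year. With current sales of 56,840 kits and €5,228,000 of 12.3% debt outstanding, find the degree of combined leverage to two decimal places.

3.38

At 56,840 units, contribution = 56,840 × €111.57 = €6,341,638.80.
Operating income = contribution − fixed costs = €6,341,638.80 − €3,824,000 = €2,517,638.80. Interest = €643,044.00.
DOL = €6,341,638.80 ÷ €2,517,638.80 = 2.5189; DFL = €2,517,638.80 ÷ €1,874,594.80 = 1.3430.
Combined leverage = 2.5189 × 1.3430 = 3.3829.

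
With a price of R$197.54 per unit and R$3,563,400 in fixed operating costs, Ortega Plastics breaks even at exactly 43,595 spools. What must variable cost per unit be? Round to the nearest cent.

Contribution per unit must be FC / Q = R$3,563,400 / 43,595 = R$81.7387.
Hence VC = price − CM = R$197.54 − R$81.7387 = R$115.80.

R$115.80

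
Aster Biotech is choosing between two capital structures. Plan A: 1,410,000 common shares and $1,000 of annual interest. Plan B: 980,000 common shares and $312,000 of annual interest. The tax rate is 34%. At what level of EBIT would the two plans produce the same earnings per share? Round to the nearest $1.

$1,020,791

Set EPS_A = EPS_B: (EBIT − $1,000)(1 − 0.34) ÷ 1,410,000 = (EBIT − $312,000)(1 − 0.34) ÷ 980,000.
The (1 − t) factor cancels: (EBIT − 1,000) × 980,000 = (EBIT − 312,000) × 1,410,000.
Solving, EBIT = (312,000·1,410,000 − 1,000·980,000) / (1,410,000 − 980,000) = 438,940,000,000 / 430,000 = 1,020,790.70.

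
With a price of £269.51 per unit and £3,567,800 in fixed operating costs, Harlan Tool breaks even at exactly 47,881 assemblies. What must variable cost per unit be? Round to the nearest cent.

At break-even, FC = Q × (P − VC), so P − VC = £3,567,800 ÷ 47,881 = £74.5139.
Hence VC = price − CM = £269.51 − £74.5139 = £195.00.

£195.00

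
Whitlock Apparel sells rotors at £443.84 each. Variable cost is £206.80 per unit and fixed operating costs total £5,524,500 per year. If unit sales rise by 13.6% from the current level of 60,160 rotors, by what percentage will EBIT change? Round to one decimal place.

Total contribution margin = 60,160 × £237.04 = £14,260,326.40.
EBIT = £14,260,326.40 − £5,524,500 = £8,735,826.40.
So DOL = total CM / EBIT = £14,260,326.40 / £8,735,826.40 = 1.6324.
So EBIT moves 1.6324 × (+13.6%) = +22.2%.

+22.2%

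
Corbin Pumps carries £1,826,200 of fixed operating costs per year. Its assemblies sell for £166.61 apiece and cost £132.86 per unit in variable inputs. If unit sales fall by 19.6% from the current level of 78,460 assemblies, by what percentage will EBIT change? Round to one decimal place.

At 78,460 units, contribution = 78,460 × £33.75 = £2,648,025.00.
Operating income = contribution − fixed costs = £2,648,025.00 − £1,826,200 = £821,825.00.
Degree of operating leverage = £2,648,025.00 / £821,825.00 = 3.2221.
So EBIT moves 3.2221 × (-19.6%) = -63.2%.

-63.2%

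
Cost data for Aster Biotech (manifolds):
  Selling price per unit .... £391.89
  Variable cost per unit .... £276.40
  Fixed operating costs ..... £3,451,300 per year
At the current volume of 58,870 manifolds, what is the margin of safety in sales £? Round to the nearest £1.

Each unit contributes £391.89 − £276.40 = £115.49. Break-even units = £3,451,300 ÷ £115.49 = 29,883.97; break-even revenue = 29,883.97 × £391.89 = £11,711,230.04.
Actual sales revenue = 58,870 × £391.89 = £23,070,564.30.
Margin of safety = £23,070,564.30 − £11,711,230.04 = £11,359,334.

£11,359,334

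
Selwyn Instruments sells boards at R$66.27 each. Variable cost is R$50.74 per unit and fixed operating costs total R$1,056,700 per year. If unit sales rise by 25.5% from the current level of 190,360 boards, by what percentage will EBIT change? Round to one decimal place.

Contribution at this volume is 190,360 × R$15.53 = R$2,956,290.80.
Subtracting fixed costs: EBIT = R$2,956,290.80 − R$1,056,700 = R$1,899,590.80.
DOL = contribution ÷ EBIT = R$2,956,290.80 ÷ R$1,899,590.80 = 1.5563.
So EBIT moves 1.5563 × (+25.5%) = +39.7%.

+39.7%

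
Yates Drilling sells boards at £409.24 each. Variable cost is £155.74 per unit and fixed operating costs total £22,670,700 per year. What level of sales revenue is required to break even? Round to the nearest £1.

Contribution margin per unit = £409.24 − £155.74 = £253.50, a CM ratio of £253.50 ÷ £409.24 = 0.6194.
Break-even sales = FC ÷ CM ratio = £22,670,700 × £409.24 / £253.50 = £36,598,648.

£36,598,648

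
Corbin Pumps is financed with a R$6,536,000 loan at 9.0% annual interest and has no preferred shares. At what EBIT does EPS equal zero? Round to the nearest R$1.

Annual interest = 9.0% × R$6,536,000 = R$588,240.00.
With no preferred dividends, EPS = 0 when EBIT exactly covers interest, so the financial break-even EBIT is R$588,240.00.

R$588,240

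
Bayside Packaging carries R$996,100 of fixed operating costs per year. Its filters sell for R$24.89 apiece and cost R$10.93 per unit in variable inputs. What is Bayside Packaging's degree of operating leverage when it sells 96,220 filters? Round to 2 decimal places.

3.87

Total contribution margin = 96,220 × R$13.96 = R$1,343,231.20.
Operating income = contribution − fixed costs = R$1,343,231.20 − R$996,100 = R$347,131.20.
So DOL = total CM / EBIT = R$1,343,231.20 / R$347,131.20 = 3.8695.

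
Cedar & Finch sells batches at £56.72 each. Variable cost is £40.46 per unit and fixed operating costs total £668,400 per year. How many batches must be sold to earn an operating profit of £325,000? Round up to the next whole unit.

61,095 batches

Contribution margin per unit = £56.72 − £40.46 = £16.26.
Required volume = (fixed costs + target profit) ÷ CM = (£668,400 + £325,000) ÷ £16.26 = 61,094.71, so 61,095 batches.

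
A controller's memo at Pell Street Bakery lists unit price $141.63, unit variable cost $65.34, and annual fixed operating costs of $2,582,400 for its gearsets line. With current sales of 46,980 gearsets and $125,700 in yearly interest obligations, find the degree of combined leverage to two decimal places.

Contribution at this volume is 46,980 × $76.29 = $3,584,104.20.
Subtracting fixed costs: EBIT = $3,584,104.20 − $2,582,400 = $1,001,704.20. Interest = $125,700.00.
DOL = $3,584,104.20 ÷ $1,001,704.20 = 3.5780; DFL = $1,001,704.20 ÷ $876,004.20 = 1.1435.
DCL = DOL × DFL = 3.5780 × 1.1435 = 4.0914.

4.09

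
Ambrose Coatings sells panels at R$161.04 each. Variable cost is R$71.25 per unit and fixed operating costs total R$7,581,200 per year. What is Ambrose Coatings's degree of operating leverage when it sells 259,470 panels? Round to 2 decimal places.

At 259,470 units, contribution = 259,470 × R$89.79 = R$23,297,811.30.
Subtracting fixed costs: EBIT = R$23,297,811.30 − R$7,581,200 = R$15,716,611.30.
Degree of operating leverage = R$23,297,811.30 / R$15,716,611.30 = 1.4824.

1.48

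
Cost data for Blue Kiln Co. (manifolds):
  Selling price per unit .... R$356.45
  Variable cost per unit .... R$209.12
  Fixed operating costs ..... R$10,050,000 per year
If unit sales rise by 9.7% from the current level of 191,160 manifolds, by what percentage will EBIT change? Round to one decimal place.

Contribution at this volume is 191,160 × R$147.33 = R$28,163,602.80.
Subtracting fixed costs: EBIT = R$28,163,602.80 − R$10,050,000 = R$18,113,602.80.
DOL = contribution ÷ EBIT = R$28,163,602.80 ÷ R$18,113,602.80 = 1.5548.
%ΔEBIT = DOL × %ΔSales = 1.5548 × +9.7% = +15.1%.

+15.1%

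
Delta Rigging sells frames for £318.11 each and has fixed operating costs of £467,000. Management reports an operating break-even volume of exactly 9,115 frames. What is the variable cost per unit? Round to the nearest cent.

At break-even, FC = Q × (P − VC), so P − VC = £467,000 ÷ 9,115 = £51.2342.
Hence VC = price − CM = £318.11 − £51.2342 = £266.88.

£266.88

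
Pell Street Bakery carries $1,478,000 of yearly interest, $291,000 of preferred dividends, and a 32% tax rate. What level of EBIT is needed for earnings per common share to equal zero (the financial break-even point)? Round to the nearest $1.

$1,905,941

Preferred dividends are paid after tax, so their pre-tax equivalent is $291,000 ÷ (1 − 0.32) = $427,941.18.
EPS = 0 when EBIT covers interest plus the pre-tax preferred burden: $1,478,000 + $427,941.18 = $1,905,941.18.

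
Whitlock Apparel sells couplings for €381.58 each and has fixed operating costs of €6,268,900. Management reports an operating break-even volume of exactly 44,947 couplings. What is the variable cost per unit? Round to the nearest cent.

At break-even, FC = Q × (P − VC), so P − VC = €6,268,900 ÷ 44,947 = €139.4732.
Hence VC = price − CM = €381.58 − €139.4732 = €242.11.

€242.11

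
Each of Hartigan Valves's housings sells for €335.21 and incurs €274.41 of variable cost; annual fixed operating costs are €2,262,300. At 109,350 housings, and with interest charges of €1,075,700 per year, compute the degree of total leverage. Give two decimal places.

2.01

Total contribution margin = 109,350 × €60.80 = €6,648,480.00.
EBIT = €6,648,480.00 − €2,262,300 = €4,386,180.00. Interest = €1,075,700.00.
DOL = €6,648,480.00 ÷ €4,386,180.00 = 1.5158; DFL = €4,386,180.00 ÷ €3,310,480.00 = 1.3249.
DCL = DOL × DFL = 1.5158 × 1.3249 = 2.0083.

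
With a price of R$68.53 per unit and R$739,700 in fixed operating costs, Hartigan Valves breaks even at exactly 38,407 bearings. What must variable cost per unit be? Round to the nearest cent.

R$49.27

Contribution per unit must be FC / Q = R$739,700 / 38,407 = R$19.2595.
Hence VC = price − CM = R$68.53 − R$19.2595 = R$49.27.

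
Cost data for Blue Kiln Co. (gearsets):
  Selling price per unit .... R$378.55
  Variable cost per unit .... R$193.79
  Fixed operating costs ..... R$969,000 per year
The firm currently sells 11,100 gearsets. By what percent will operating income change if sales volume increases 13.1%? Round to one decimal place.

At 11,100 units, contribution = 11,100 × R$184.76 = R$2,050,836.00.
Subtracting fixed costs: EBIT = R$2,050,836.00 − R$969,000 = R$1,081,836.00.
So DOL = total CM / EBIT = R$2,050,836.00 / R$1,081,836.00 = 1.8957.
So EBIT moves 1.8957 × (+13.1%) = +24.8%.

+24.8%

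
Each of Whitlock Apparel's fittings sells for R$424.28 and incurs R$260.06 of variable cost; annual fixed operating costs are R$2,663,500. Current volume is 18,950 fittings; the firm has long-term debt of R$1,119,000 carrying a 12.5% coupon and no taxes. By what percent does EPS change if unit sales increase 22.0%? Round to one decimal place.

+221.9%

At 18,950 units, contribution = 18,950 × R$164.22 = R$3,111,969.00.
Operating income = contribution − fixed costs = R$3,111,969.00 − R$2,663,500 = R$448,469.00.
Interest = R$139,875.00, so EBIT − I = R$308,594.00.
DCL = total CM / (EBIT − I) = R$3,111,969.00 / R$308,594.00 = 10.0843.
EPS therefore changes by 10.0843 × (+22.0%) = +221.9%.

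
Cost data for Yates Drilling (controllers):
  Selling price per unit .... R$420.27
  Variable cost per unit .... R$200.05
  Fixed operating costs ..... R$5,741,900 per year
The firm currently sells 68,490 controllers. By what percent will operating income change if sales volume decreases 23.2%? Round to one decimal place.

Contribution at this volume is 68,490 × R$220.22 = R$15,082,867.80.
EBIT = R$15,082,867.80 − R$5,741,900 = R$9,340,967.80.
Degree of operating leverage = R$15,082,867.80 / R$9,340,967.80 = 1.6147.
So EBIT moves 1.6147 × (-23.2%) = -37.5%.

-37.5%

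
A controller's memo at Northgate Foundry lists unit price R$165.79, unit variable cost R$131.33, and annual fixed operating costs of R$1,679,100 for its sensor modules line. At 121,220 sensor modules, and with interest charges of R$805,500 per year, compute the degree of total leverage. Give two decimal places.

2.47

Total contribution margin = 121,220 × R$34.46 = R$4,177,241.20.
EBIT = R$4,177,241.20 − R$1,679,100 = R$2,498,141.20. Interest = R$805,500.00, so EBIT − I = R$1,692,641.20.
Degree of total leverage = total CM / (EBIT − interest) = R$4,177,241.20 / R$1,692,641.20 = 2.4679.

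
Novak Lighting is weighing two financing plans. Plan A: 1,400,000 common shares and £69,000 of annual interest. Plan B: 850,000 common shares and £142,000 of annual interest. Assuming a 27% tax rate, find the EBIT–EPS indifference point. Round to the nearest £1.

At indifference, (EBIT − 69,000)(1 − t)/1,400,000 = (EBIT − 142,000)(1 − t)/850,000.
The (1 − t) factor cancels: (EBIT − 69,000) × 850,000 = (EBIT − 142,000) × 1,400,000.
Solving, EBIT = (142,000·1,400,000 − 69,000·850,000) / (1,400,000 − 850,000) = 140,150,000,000 / 550,000 = 254,818.18.

£254,818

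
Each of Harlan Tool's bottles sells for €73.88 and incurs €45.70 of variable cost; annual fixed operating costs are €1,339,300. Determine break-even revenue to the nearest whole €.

€3,511,266

Contribution margin per unit = €73.88 − €45.70 = €28.18, a CM ratio of €28.18 ÷ €73.88 = 0.3814.
Break-even sales = FC ÷ CM ratio = €1,339,300 × €73.88 / €28.18 = €3,511,266.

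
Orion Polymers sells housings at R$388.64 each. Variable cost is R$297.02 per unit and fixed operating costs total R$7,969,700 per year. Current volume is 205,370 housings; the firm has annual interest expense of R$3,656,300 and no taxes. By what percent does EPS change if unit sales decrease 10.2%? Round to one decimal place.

-26.7%

At 205,370 units, contribution = 205,370 × R$91.62 = R$18,815,999.40.
Operating income = contribution − fixed costs = R$18,815,999.40 − R$7,969,700 = R$10,846,299.40.
Interest = R$3,656,300.00, so EBIT − I = R$7,189,999.40.
DCL = total CM / (EBIT − I) = R$18,815,999.40 / R$7,189,999.40 = 2.6170.
EPS therefore changes by 2.6170 × (-10.2%) = -26.7%.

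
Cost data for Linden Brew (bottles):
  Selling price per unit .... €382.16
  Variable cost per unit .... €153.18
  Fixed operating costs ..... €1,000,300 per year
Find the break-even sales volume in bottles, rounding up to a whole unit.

Contribution margin per unit = €382.16 − €153.18 = €228.98.
Break-even volume = fixed costs ÷ CM per unit = €1,000,300 ÷ €228.98 = 4,368.50, so 4,369 bottles.

4,369 bottles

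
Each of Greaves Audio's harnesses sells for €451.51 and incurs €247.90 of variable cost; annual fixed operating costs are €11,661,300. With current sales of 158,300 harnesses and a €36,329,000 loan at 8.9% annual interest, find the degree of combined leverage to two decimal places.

1.86

Contribution at this volume is 158,300 × €203.61 = €32,231,463.00.
Subtracting fixed costs: EBIT = €32,231,463.00 − €11,661,300 = €20,570,163.00. Interest = €3,233,281.00, so EBIT − I = €17,336,882.00.
Degree of total leverage = total CM / (EBIT − interest) = €32,231,463.00 / €17,336,882.00 = 1.8591.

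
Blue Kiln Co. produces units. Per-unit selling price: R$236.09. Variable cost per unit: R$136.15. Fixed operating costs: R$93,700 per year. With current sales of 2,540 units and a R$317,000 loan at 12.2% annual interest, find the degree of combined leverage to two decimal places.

2.09

At 2,540 units, contribution = 2,540 × R$99.94 = R$253,847.60.
Operating income = contribution − fixed costs = R$253,847.60 − R$93,700 = R$160,147.60. Interest = R$38,674.00, so EBIT − I = R$121,473.60.
Degree of total leverage = total CM / (EBIT − interest) = R$253,847.60 / R$121,473.60 = 2.0897.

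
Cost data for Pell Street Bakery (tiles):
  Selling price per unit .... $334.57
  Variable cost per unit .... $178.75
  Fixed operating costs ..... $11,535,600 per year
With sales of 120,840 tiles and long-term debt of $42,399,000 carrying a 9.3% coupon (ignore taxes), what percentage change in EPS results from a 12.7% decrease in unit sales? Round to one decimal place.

-71.4%

Contribution at this volume is 120,840 × $155.82 = $18,829,288.80.
Operating income = contribution − fixed costs = $18,829,288.80 − $11,535,600 = $7,293,688.80.
After interest of $3,943,107.00, pre-tax earnings = $3,350,581.80.
Degree of combined leverage = contribution ÷ (EBIT − I) = $18,829,288.80 ÷ $3,350,581.80 = 5.6197.
EPS therefore changes by 5.6197 × (-12.7%) = -71.4%.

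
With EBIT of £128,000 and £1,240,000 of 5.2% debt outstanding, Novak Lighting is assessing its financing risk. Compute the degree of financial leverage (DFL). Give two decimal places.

Annual interest charges come to £64,480.00.
Degree of financial leverage = EBIT / (EBIT − interest) = £128,000 / £63,520.00 = 2.0151.

2.02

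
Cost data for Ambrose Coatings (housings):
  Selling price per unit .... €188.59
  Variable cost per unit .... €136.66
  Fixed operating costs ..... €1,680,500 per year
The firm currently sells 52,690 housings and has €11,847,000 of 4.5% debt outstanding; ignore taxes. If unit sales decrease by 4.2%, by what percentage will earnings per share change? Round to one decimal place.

-22.0%

Total contribution margin = 52,690 × €51.93 = €2,736,191.70.
EBIT = €2,736,191.70 − €1,680,500 = €1,055,691.70.
After interest of €533,115.00, pre-tax earnings = €522,576.70.
DCL = total CM / (EBIT − I) = €2,736,191.70 / €522,576.70 = 5.2360.
EPS therefore changes by 5.2360 × (-4.2%) = -22.0%.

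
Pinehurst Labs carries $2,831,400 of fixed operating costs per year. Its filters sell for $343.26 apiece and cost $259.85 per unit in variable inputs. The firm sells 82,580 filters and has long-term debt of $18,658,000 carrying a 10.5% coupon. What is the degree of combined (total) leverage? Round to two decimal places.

Contribution at this volume is 82,580 × $83.41 = $6,887,997.80.
EBIT = $6,887,997.80 − $2,831,400 = $4,056,597.80. Interest = $1,959,090.00, so EBIT − I = $2,097,507.80.
DCL = contribution ÷ (EBIT − I) = $6,887,997.80 ÷ $2,097,507.80 = 3.2839.

3.28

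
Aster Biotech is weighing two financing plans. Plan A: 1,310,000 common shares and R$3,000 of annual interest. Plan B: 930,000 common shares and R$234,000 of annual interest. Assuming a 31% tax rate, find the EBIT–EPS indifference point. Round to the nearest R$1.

Set EPS_A = EPS_B: (EBIT − R$3,000)(1 − 0.31) ÷ 1,310,000 = (EBIT − R$234,000)(1 − 0.31) ÷ 930,000.
The (1 − t) factor cancels: (EBIT − 3,000) × 930,000 = (EBIT − 234,000) × 1,310,000.
EBIT × (1,310,000 − 930,000) = 234,000 × 1,310,000 − 3,000 × 930,000 = 303,750,000,000, so EBIT = 303,750,000,000 ÷ 380,000 = 799,342.11.

R$799,342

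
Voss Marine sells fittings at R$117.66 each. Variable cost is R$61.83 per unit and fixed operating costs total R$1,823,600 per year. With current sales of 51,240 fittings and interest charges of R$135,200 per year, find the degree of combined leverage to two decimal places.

At 51,240 units, contribution = 51,240 × R$55.83 = R$2,860,729.20.
Subtracting fixed costs: EBIT = R$2,860,729.20 − R$1,823,600 = R$1,037,129.20. Interest = R$135,200.00.
DOL = R$2,860,729.20 ÷ R$1,037,129.20 = 2.7583; DFL = R$1,037,129.20 ÷ R$901,929.20 = 1.1499.
Combined leverage = 2.7583 × 1.1499 = 3.1718.

3.17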